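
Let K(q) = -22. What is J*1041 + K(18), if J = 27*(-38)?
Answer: -1068088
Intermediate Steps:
J = -1026
J*1041 + K(18) = -1026*1041 - 22 = -1068066 - 22 = -1068088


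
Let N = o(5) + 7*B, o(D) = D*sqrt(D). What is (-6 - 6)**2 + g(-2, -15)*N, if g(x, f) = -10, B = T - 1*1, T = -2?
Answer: 354 - 50*sqrt(5) ≈ 242.20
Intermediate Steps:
o(D) = D**(3/2)
B = -3 (B = -2 - 1*1 = -2 - 1 = -3)
N = -21 + 5*sqrt(5) (N = 5**(3/2) + 7*(-3) = 5*sqrt(5) - 21 = -21 + 5*sqrt(5) ≈ -9.8197)
(-6 - 6)**2 + g(-2, -15)*N = (-6 - 6)**2 - 10*(-21 + 5*sqrt(5)) = (-12)**2 + (210 - 50*sqrt(5)) = 144 + (210 - 50*sqrt(5)) = 354 - 50*sqrt(5)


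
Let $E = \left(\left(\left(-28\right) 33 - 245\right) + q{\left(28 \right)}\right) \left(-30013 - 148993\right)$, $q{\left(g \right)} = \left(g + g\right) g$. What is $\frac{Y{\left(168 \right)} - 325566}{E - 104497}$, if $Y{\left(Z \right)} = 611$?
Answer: $\frac{19115}{4207523} \approx 0.0045431$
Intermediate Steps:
$q{\left(g \right)} = 2 g^{2}$ ($q{\left(g \right)} = 2 g g = 2 g^{2}$)
$E = -71423394$ ($E = \left(\left(\left(-28\right) 33 - 245\right) + 2 \cdot 28^{2}\right) \left(-30013 - 148993\right) = \left(\left(-924 - 245\right) + 2 \cdot 784\right) \left(-179006\right) = \left(-1169 + 1568\right) \left(-179006\right) = 399 \left(-179006\right) = -71423394$)
$\frac{Y{\left(168 \right)} - 325566}{E - 104497} = \frac{611 - 325566}{-71423394 - 104497} = - \frac{324955}{-71527891} = \left(-324955\right) \left(- \frac{1}{71527891}\right) = \frac{19115}{4207523}$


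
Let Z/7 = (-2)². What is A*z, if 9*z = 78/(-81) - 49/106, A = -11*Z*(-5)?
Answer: -3140830/12879 ≈ -243.87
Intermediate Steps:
Z = 28 (Z = 7*(-2)² = 7*4 = 28)
A = 1540 (A = -11*28*(-5) = -308*(-5) = 1540)
z = -4079/25758 (z = (78/(-81) - 49/106)/9 = (78*(-1/81) - 49*1/106)/9 = (-26/27 - 49/106)/9 = (⅑)*(-4079/2862) = -4079/25758 ≈ -0.15836)
A*z = 1540*(-4079/25758) = -3140830/12879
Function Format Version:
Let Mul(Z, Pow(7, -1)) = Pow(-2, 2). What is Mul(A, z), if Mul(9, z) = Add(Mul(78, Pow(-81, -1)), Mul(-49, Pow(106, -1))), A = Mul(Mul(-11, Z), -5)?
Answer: Rational(-3140830, 12879) ≈ -243.87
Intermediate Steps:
Z = 28 (Z = Mul(7, Pow(-2, 2)) = Mul(7, 4) = 28)
A = 1540 (A = Mul(Mul(-11, 28), -5) = Mul(-308, -5) = 1540)
z = Rational(-4079, 25758) (z = Mul(Rational(1, 9), Add(Mul(78, Pow(-81, -1)), Mul(-49, Pow(106, -1)))) = Mul(Rational(1, 9), Add(Mul(78, Rational(-1, 81)), Mul(-49, Rational(1, 106)))) = Mul(Rational(1, 9), Add(Rational(-26, 27), Rational(-49, 106))) = Mul(Rational(1, 9), Rational(-4079, 2862)) = Rational(-4079, 25758) ≈ -0.15836)
Mul(A, z) = Mul(1540, Rational(-4079, 25758)) = Rational(-3140830, 12879)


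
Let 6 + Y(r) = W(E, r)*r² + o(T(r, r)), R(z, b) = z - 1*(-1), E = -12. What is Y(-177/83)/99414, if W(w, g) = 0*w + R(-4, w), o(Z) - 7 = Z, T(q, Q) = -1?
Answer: -3481/25365298 ≈ -0.00013723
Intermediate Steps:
R(z, b) = 1 + z (R(z, b) = z + 1 = 1 + z)
o(Z) = 7 + Z
W(w, g) = -3 (W(w, g) = 0*w + (1 - 4) = 0 - 3 = -3)
Y(r) = -3*r² (Y(r) = -6 + (-3*r² + (7 - 1)) = -6 + (-3*r² + 6) = -6 + (6 - 3*r²) = -3*r²)
Y(-177/83)/99414 = -3*(-177/83)²/99414 = -3*(-177*1/83)²*(1/99414) = -3*(-177/83)²*(1/99414) = -3*31329/6889*(1/99414) = -93987/6889*1/99414 = -3481/25365298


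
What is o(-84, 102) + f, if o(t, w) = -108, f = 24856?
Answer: 24748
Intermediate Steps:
o(-84, 102) + f = -108 + 24856 = 24748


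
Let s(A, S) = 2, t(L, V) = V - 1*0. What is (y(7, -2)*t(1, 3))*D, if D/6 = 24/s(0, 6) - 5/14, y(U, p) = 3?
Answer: 4401/7 ≈ 628.71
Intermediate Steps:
t(L, V) = V (t(L, V) = V + 0 = V)
D = 489/7 (D = 6*(24/2 - 5/14) = 6*(24*(½) - 5*1/14) = 6*(12 - 5/14) = 6*(163/14) = 489/7 ≈ 69.857)
(y(7, -2)*t(1, 3))*D = (3*3)*(489/7) = 9*(489/7) = 4401/7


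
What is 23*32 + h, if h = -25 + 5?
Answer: 716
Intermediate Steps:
h = -20
23*32 + h = 23*32 - 20 = 736 - 20 = 716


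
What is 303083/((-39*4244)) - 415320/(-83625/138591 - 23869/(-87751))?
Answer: 69667150856266052321/55587842343228 ≈ 1.2533e+6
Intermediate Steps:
303083/((-39*4244)) - 415320/(-83625/138591 - 23869/(-87751)) = 303083/(-165516) - 415320/(-83625*1/138591 - 23869*(-1/87751)) = 303083*(-1/165516) - 415320/(-27875/46197 + 23869/87751) = -303083/165516 - 415320/(-1343382932/4053832947) = -303083/165516 - 415320*(-4053832947/1343382932) = -303083/165516 + 420909474887010/335845733 = 69667150856266052321/55587842343228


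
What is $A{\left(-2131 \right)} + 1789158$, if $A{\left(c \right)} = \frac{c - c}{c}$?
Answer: $1789158$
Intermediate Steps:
$A{\left(c \right)} = 0$ ($A{\left(c \right)} = \frac{0}{c} = 0$)
$A{\left(-2131 \right)} + 1789158 = 0 + 1789158 = 1789158$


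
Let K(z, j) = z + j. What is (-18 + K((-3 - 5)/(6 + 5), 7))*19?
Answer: -2451/11 ≈ -222.82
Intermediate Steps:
K(z, j) = j + z
(-18 + K((-3 - 5)/(6 + 5), 7))*19 = (-18 + (7 + (-3 - 5)/(6 + 5)))*19 = (-18 + (7 - 8/11))*19 = (-18 + 69/11)*19 = -129/11*19 = -2451/11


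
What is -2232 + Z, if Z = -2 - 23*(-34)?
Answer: -1452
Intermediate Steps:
Z = 780 (Z = -2 + 782 = 780)
-2232 + Z = -2232 + 780 = -1452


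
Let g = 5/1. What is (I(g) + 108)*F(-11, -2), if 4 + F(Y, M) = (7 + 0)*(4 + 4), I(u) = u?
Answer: 5876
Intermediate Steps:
g = 5 (g = 5*1 = 5)
F(Y, M) = 52 (F(Y, M) = -4 + (7 + 0)*(4 + 4) = -4 + 7*8 = -4 + 56 = 52)
(I(g) + 108)*F(-11, -2) = (5 + 108)*52 = 113*52 = 5876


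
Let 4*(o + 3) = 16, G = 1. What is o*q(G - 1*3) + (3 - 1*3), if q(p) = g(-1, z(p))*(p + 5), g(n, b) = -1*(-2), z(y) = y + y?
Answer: 6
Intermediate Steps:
z(y) = 2*y
o = 1 (o = -3 + (¼)*16 = -3 + 4 = 1)
g(n, b) = 2
q(p) = 10 + 2*p (q(p) = 2*(p + 5) = 2*(5 + p) = 10 + 2*p)
o*q(G - 1*3) + (3 - 1*3) = 1*(10 + 2*(1 - 1*3)) + (3 - 1*3) = 1*(10 + 2*(1 - 3)) + (3 - 3) = 1*(10 + 2*(-2)) + 0 = 1*(10 - 4) + 0 = 1*6 + 0 = 6 + 0 = 6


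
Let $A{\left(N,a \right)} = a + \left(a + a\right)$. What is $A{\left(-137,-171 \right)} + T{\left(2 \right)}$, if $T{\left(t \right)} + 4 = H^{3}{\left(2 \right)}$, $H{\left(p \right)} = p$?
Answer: $-509$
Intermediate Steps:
$A{\left(N,a \right)} = 3 a$ ($A{\left(N,a \right)} = a + 2 a = 3 a$)
$T{\left(t \right)} = 4$ ($T{\left(t \right)} = -4 + 2^{3} = -4 + 8 = 4$)
$A{\left(-137,-171 \right)} + T{\left(2 \right)} = 3 \left(-171\right) + 4 = -513 + 4 = -509$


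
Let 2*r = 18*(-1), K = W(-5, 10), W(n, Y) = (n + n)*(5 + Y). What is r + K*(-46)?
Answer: 6891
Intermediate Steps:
W(n, Y) = 2*n*(5 + Y) (W(n, Y) = (2*n)*(5 + Y) = 2*n*(5 + Y))
K = -150 (K = 2*(-5)*(5 + 10) = 2*(-5)*15 = -150)
r = -9 (r = (18*(-1))/2 = (1/2)*(-18) = -9)
r + K*(-46) = -9 - 150*(-46) = -9 + 6900 = 6891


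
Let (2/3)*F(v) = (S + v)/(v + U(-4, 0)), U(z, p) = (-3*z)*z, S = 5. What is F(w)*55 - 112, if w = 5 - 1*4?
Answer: -5759/47 ≈ -122.53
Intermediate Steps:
U(z, p) = -3*z**2
w = 1 (w = 5 - 4 = 1)
F(v) = 3*(5 + v)/(2*(-48 + v)) (F(v) = 3*((5 + v)/(v - 3*(-4)**2))/2 = 3*((5 + v)/(v - 3*16))/2 = 3*((5 + v)/(v - 48))/2 = 3*((5 + v)/(-48 + v))/2 = 3*(5 + v)/(2*(-48 + v)))
F(w)*55 - 112 = (3*(5 + 1)/(2*(-48 + 1)))*55 - 112 = ((3/2)*6/(-47))*55 - 112 = ((3/2)*(-1/47)*6)*55 - 112 = -9/47*55 - 112 = -495/47 - 112 = -5759/47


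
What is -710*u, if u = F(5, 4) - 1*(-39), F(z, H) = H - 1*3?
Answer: -28400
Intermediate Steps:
F(z, H) = -3 + H (F(z, H) = H - 3 = -3 + H)
u = 40 (u = (-3 + 4) - 1*(-39) = 1 + 39 = 40)
-710*u = -710*40 = -28400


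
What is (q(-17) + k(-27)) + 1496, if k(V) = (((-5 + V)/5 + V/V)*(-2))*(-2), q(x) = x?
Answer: 7287/5 ≈ 1457.4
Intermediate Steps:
k(V) = 4*V/5 (k(V) = (((-5 + V)*(1/5) + 1)*(-2))*(-2) = (((-1 + V/5) + 1)*(-2))*(-2) = ((V/5)*(-2))*(-2) = -2*V/5*(-2) = 4*V/5)
(q(-17) + k(-27)) + 1496 = (-17 + (4/5)*(-27)) + 1496 = (-17 - 108/5) + 1496 = -193/5 + 1496 = 7287/5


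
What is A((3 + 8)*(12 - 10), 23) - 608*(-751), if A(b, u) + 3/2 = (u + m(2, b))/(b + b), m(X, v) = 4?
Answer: 20090713/44 ≈ 4.5661e+5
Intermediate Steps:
A(b, u) = -3/2 + (4 + u)/(2*b) (A(b, u) = -3/2 + (u + 4)/(b + b) = -3/2 + (4 + u)/((2*b)) = -3/2 + (4 + u)*(1/(2*b)) = -3/2 + (4 + u)/(2*b))
A((3 + 8)*(12 - 10), 23) - 608*(-751) = (4 + 23 - 3*(3 + 8)*(12 - 10))/(2*(((3 + 8)*(12 - 10)))) - 608*(-751) = (4 + 23 - 33*2)/(2*((11*2))) + 456608 = (½)*(4 + 23 - 3*22)/22 + 456608 = (½)*(1/22)*(4 + 23 - 66) + 456608 = (½)*(1/22)*(-39) + 456608 = -39/44 + 456608 = 20090713/44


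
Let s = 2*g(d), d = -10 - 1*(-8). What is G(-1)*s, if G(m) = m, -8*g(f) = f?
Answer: -½ ≈ -0.50000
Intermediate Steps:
d = -2 (d = -10 + 8 = -2)
g(f) = -f/8
s = ½ (s = 2*(-⅛*(-2)) = 2*(¼) = ½ ≈ 0.50000)
G(-1)*s = -1*½ = -½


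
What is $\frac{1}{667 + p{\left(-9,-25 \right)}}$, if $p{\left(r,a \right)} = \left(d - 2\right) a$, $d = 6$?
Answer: $\frac{1}{567} \approx 0.0017637$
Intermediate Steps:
$p{\left(r,a \right)} = 4 a$ ($p{\left(r,a \right)} = \left(6 - 2\right) a = 4 a$)
$\frac{1}{667 + p{\left(-9,-25 \right)}} = \frac{1}{667 + 4 \left(-25\right)} = \frac{1}{667 - 100} = \frac{1}{567}$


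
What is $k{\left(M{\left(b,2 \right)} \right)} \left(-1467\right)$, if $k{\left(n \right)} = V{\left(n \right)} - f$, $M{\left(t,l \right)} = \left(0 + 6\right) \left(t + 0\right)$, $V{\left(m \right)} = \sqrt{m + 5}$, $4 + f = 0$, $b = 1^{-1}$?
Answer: $-5868 - 1467 \sqrt{11} \approx -10733.0$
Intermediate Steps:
$b = 1$
$f = -4$ ($f = -4 + 0 = -4$)
$V{\left(m \right)} = \sqrt{5 + m}$
$M{\left(t,l \right)} = 6 t$
$k{\left(n \right)} = 4 + \sqrt{5 + n}$ ($k{\left(n \right)} = \sqrt{5 + n} - -4 = \sqrt{5 + n} + 4 = 4 + \sqrt{5 + n}$)
$k{\left(M{\left(b,2 \right)} \right)} \left(-1467\right) = \left(4 + \sqrt{5 + 6 \cdot 1}\right) \left(-1467\right) = \left(4 + \sqrt{5 + 6}\right) \left(-1467\right) = \left(4 + \sqrt{11}\right) \left(-1467\right) = -5868 - 1467 \sqrt{11}$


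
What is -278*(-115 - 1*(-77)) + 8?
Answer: 10572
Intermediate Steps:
-278*(-115 - 1*(-77)) + 8 = -278*(-115 + 77) + 8 = -278*(-38) + 8 = 10564 + 8 = 10572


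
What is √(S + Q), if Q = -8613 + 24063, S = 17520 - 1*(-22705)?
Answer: 5*√2227 ≈ 235.96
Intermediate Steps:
S = 40225 (S = 17520 + 22705 = 40225)
Q = 15450
√(S + Q) = √(40225 + 15450) = √55675 = 5*√2227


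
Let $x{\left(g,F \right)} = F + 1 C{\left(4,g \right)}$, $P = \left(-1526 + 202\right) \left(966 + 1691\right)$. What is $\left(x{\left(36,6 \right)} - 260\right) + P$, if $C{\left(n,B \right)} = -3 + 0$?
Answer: $-3518125$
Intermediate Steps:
$C{\left(n,B \right)} = -3$
$P = -3517868$ ($P = \left(-1324\right) 2657 = -3517868$)
$x{\left(g,F \right)} = -3 + F$ ($x{\left(g,F \right)} = F + 1 \left(-3\right) = F - 3 = -3 + F$)
$\left(x{\left(36,6 \right)} - 260\right) + P = \left(\left(-3 + 6\right) - 260\right) - 3517868 = \left(3 - 260\right) - 3517868 = -257 - 3517868 = -3518125$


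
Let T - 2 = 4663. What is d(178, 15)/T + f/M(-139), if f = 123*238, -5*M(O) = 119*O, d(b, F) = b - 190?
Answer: 1912094/216145 ≈ 8.8463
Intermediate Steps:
d(b, F) = -190 + b
M(O) = -119*O/5
f = 29274
T = 4665 (T = 2 + 4663 = 4665)
d(178, 15)/T + f/M(-139) = (-190 + 178)/4665 + 29274/((-119/5*(-139))) = -12*1/4665 + 29274/(16541/5) = -4/1555 + 29274*(5/16541) = -4/1555 + 1230/139 = 1912094/216145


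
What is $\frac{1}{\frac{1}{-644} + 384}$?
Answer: $\frac{644}{247295} \approx 0.0026042$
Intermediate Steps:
$\frac{1}{\frac{1}{-644} + 384} = \frac{1}{- \frac{1}{644} + 384} = \frac{1}{\frac{247295}{644}} = \frac{644}{247295}$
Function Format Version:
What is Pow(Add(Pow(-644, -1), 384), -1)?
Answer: Rational(644, 247295) ≈ 0.0026042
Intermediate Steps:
Pow(Add(Pow(-644, -1), 384), -1) = Pow(Add(Rational(-1, 644), 384), -1) = Pow(Rational(247295, 644), -1) = Rational(644, 247295)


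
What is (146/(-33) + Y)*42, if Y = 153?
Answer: 68642/11 ≈ 6240.2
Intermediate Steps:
(146/(-33) + Y)*42 = (146/(-33) + 153)*42 = (146*(-1/33) + 153)*42 = (-146/33 + 153)*42 = (4903/33)*42 = 68642/11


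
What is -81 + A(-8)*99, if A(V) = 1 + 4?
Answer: 414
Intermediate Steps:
A(V) = 5
-81 + A(-8)*99 = -81 + 5*99 = -81 + 495 = 414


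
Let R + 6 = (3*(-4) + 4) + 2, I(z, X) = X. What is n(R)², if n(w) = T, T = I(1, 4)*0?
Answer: 0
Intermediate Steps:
R = -12 (R = -6 + ((3*(-4) + 4) + 2) = -6 + ((-12 + 4) + 2) = -6 + (-8 + 2) = -6 - 6 = -12)
T = 0 (T = 4*0 = 0)
n(w) = 0
n(R)² = 0² = 0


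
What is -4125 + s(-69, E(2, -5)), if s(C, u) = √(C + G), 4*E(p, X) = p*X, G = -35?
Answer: -4125 + 2*I*√26 ≈ -4125.0 + 10.198*I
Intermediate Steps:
E(p, X) = X*p/4 (E(p, X) = (p*X)/4 = (X*p)/4 = X*p/4)
s(C, u) = √(-35 + C) (s(C, u) = √(C - 35) = √(-35 + C))
-4125 + s(-69, E(2, -5)) = -4125 + √(-35 - 69) = -4125 + √(-104) = -4125 + 2*I*√26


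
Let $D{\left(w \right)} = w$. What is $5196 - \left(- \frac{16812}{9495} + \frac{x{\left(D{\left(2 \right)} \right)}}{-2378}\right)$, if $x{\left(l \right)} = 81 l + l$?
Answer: $\frac{159027902}{30595} \approx 5197.8$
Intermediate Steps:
$x{\left(l \right)} = 82 l$
$5196 - \left(- \frac{16812}{9495} + \frac{x{\left(D{\left(2 \right)} \right)}}{-2378}\right) = 5196 - \left(- \frac{16812}{9495} + \frac{82 \cdot 2}{-2378}\right) = 5196 - \left(\left(-16812\right) \frac{1}{9495} + 164 \left(- \frac{1}{2378}\right)\right) = 5196 - \left(- \frac{1868}{1055} - \frac{2}{29}\right) = 5196 - - \frac{56282}{30595} = 5196 + \frac{56282}{30595} = \frac{159027902}{30595}$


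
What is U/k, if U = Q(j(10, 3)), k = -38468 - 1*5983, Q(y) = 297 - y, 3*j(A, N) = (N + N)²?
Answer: -95/14817 ≈ -0.0064116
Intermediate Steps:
j(A, N) = 4*N²/3 (j(A, N) = (N + N)²/3 = (2*N)²/3 = (4*N²)/3 = 4*N²/3)
k = -44451 (k = -38468 - 5983 = -44451)
U = 285 (U = 297 - 4*3²/3 = 297 - 4*9/3 = 297 - 1*12 = 297 - 12 = 285)
U/k = 285/(-44451) = 285*(-1/44451) = -95/14817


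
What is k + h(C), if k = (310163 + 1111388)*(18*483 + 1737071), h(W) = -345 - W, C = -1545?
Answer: 2481693982715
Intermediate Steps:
k = 2481693981515 (k = 1421551*(8694 + 1737071) = 1421551*1745765 = 2481693981515)
k + h(C) = 2481693981515 + (-345 - 1*(-1545)) = 2481693981515 + (-345 + 1545) = 2481693981515 + 1200 = 2481693982715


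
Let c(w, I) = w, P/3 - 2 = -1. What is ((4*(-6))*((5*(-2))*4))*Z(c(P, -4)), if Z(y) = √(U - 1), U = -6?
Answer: 960*I*√7 ≈ 2539.9*I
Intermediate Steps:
P = 3 (P = 6 + 3*(-1) = 6 - 3 = 3)
Z(y) = I*√7 (Z(y) = √(-6 - 1) = √(-7) = I*√7)
((4*(-6))*((5*(-2))*4))*Z(c(P, -4)) = ((4*(-6))*((5*(-2))*4))*(I*√7) = (-(-240)*4)*(I*√7) = (-24*(-40))*(I*√7) = 960*(I*√7) = 960*I*√7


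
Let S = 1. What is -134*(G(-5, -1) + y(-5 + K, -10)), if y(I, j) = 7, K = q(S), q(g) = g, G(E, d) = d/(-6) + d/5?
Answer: -14003/15 ≈ -933.53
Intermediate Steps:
G(E, d) = d/30 (G(E, d) = d*(-1/6) + d*(1/5) = -d/6 + d/5 = d/30)
K = 1
-134*(G(-5, -1) + y(-5 + K, -10)) = -134*((1/30)*(-1) + 7) = -134*(-1/30 + 7) = -134*209/30 = -14003/15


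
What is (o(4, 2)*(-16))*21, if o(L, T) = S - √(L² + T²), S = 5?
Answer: -1680 + 672*√5 ≈ -177.36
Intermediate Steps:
o(L, T) = 5 - √(L² + T²)
(o(4, 2)*(-16))*21 = ((5 - √(4² + 2²))*(-16))*21 = ((5 - √(16 + 4))*(-16))*21 = ((5 - √20)*(-16))*21 = ((5 - 2*√5)*(-16))*21 = (-80 + 32*√5)*21 = -1680 + 672*√5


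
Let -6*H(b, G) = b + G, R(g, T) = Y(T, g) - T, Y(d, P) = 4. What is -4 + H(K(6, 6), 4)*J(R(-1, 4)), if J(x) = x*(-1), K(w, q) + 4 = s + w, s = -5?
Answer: -4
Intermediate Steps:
R(g, T) = 4 - T
K(w, q) = -9 + w (K(w, q) = -4 + (-5 + w) = -9 + w)
J(x) = -x
H(b, G) = -G/6 - b/6 (H(b, G) = -(b + G)/6 = -(G + b)/6 = -G/6 - b/6)
-4 + H(K(6, 6), 4)*J(R(-1, 4)) = -4 + (-⅙*4 - (-9 + 6)/6)*(-(4 - 1*4)) = -4 + (-⅔ - ⅙*(-3))*(-(4 - 4)) = -4 + (-⅔ + ½)*(-1*0) = -4 - ⅙*0 = -4 + 0 = -4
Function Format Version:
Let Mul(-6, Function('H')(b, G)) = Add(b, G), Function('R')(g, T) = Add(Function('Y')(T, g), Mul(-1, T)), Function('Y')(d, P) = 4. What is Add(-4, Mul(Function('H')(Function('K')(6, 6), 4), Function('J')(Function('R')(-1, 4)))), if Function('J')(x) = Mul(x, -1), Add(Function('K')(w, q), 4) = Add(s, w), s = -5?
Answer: -4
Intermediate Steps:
Function('R')(g, T) = Add(4, Mul(-1, T))
Function('K')(w, q) = Add(-9, w) (Function('K')(w, q) = Add(-4, Add(-5, w)) = Add(-9, w))
Function('J')(x) = Mul(-1, x)
Function('H')(b, G) = Add(Mul(Rational(-1, 6), G), Mul(Rational(-1, 6), b)) (Function('H')(b, G) = Mul(Rational(-1, 6), Add(b, G)) = Mul(Rational(-1, 6), Add(G, b)) = Add(Mul(Rational(-1, 6), G), Mul(Rational(-1, 6), b)))
Add(-4, Mul(Function('H')(Function('K')(6, 6), 4), Function('J')(Function('R')(-1, 4)))) = Add(-4, Mul(Add(Mul(Rational(-1, 6), 4), Mul(Rational(-1, 6), Add(-9, 6))), Mul(-1, Add(4, Mul(-1, 4))))) = Add(-4, Mul(Add(Rational(-2, 3), Mul(Rational(-1, 6), -3)), Mul(-1, Add(4, -4)))) = Add(-4, Mul(Add(Rational(-2, 3), Rational(1, 2)), Mul(-1, 0))) = Add(-4, Mul(Rational(-1, 6), 0)) = Add(-4, 0) = -4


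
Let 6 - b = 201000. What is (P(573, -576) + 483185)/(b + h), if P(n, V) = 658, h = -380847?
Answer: -161281/193947 ≈ -0.83157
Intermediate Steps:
b = -200994 (b = 6 - 1*201000 = 6 - 201000 = -200994)
(P(573, -576) + 483185)/(b + h) = (658 + 483185)/(-200994 - 380847) = 483843/(-581841) = 483843*(-1/581841) = -161281/193947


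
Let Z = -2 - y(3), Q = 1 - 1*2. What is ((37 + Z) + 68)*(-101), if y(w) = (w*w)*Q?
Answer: -11312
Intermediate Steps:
Q = -1 (Q = 1 - 2 = -1)
y(w) = -w**2 (y(w) = (w*w)*(-1) = w**2*(-1) = -w**2)
Z = 7 (Z = -2 - (-1)*3**2 = -2 - (-1)*9 = -2 - 1*(-9) = -2 + 9 = 7)
((37 + Z) + 68)*(-101) = ((37 + 7) + 68)*(-101) = (44 + 68)*(-101) = 112*(-101) = -11312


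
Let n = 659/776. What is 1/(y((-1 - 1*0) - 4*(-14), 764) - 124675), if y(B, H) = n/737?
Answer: -571912/71303127941 ≈ -8.0209e-6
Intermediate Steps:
n = 659/776 (n = 659*(1/776) = 659/776 ≈ 0.84923)
y(B, H) = 659/571912 (y(B, H) = (659/776)/737 = (659/776)*(1/737) = 659/571912)
1/(y((-1 - 1*0) - 4*(-14), 764) - 124675) = 1/(659/571912 - 124675) = 1/(-71303127941/571912) = -571912/71303127941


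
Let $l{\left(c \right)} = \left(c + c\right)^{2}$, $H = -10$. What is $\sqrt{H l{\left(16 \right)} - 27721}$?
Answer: $i \sqrt{37961} \approx 194.84 i$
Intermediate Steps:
$l{\left(c \right)} = 4 c^{2}$ ($l{\left(c \right)} = \left(2 c\right)^{2} = 4 c^{2}$)
$\sqrt{H l{\left(16 \right)} - 27721} = \sqrt{- 10 \cdot 4 \cdot 16^{2} - 27721} = \sqrt{- 10 \cdot 4 \cdot 256 - 27721} = \sqrt{\left(-10\right) 1024 - 27721} = \sqrt{-10240 - 27721} = \sqrt{-37961} = i \sqrt{37961}$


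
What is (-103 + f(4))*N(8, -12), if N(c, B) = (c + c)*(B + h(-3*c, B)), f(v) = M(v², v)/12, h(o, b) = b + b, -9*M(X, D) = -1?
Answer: 177968/3 ≈ 59323.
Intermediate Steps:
M(X, D) = ⅑ (M(X, D) = -⅑*(-1) = ⅑)
h(o, b) = 2*b
f(v) = 1/108 (f(v) = (⅑)/12 = (⅑)*(1/12) = 1/108)
N(c, B) = 6*B*c (N(c, B) = (c + c)*(B + 2*B) = (2*c)*(3*B) = 6*B*c)
(-103 + f(4))*N(8, -12) = (-103 + 1/108)*(6*(-12)*8) = -11123/108*(-576) = 177968/3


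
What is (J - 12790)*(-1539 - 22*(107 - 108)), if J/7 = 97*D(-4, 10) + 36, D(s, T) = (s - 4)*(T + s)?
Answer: 68462210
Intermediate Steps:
D(s, T) = (-4 + s)*(T + s)
J = -32340 (J = 7*(97*((-4)² - 4*10 - 4*(-4) + 10*(-4)) + 36) = 7*(97*(16 - 40 + 16 - 40) + 36) = 7*(97*(-48) + 36) = 7*(-4656 + 36) = 7*(-4620) = -32340)
(J - 12790)*(-1539 - 22*(107 - 108)) = (-32340 - 12790)*(-1539 - 22*(107 - 108)) = -45130*(-1539 - 22*(-1)) = -45130*(-1539 + 22) = -45130*(-1517) = 68462210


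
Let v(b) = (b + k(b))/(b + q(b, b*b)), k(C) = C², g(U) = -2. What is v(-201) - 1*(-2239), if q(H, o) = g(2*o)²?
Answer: 400883/197 ≈ 2034.9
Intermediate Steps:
q(H, o) = 4 (q(H, o) = (-2)² = 4)
v(b) = (b + b²)/(4 + b) (v(b) = (b + b²)/(b + 4) = (b + b²)/(4 + b))
v(-201) - 1*(-2239) = -201*(1 - 201)/(4 - 201) - 1*(-2239) = -201*(-200)/(-197) + 2239 = -201*(-1/197)*(-200) + 2239 = -40200/197 + 2239 = 400883/197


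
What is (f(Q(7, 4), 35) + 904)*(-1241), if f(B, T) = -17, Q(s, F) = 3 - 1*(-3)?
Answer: -1100767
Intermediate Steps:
Q(s, F) = 6 (Q(s, F) = 3 + 3 = 6)
(f(Q(7, 4), 35) + 904)*(-1241) = (-17 + 904)*(-1241) = 887*(-1241) = -1100767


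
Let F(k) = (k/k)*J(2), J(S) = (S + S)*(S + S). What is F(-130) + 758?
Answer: 774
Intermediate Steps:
J(S) = 4*S² (J(S) = (2*S)*(2*S) = 4*S²)
F(k) = 16 (F(k) = (k/k)*(4*2²) = 1*(4*4) = 1*16 = 16)
F(-130) + 758 = 16 + 758 = 774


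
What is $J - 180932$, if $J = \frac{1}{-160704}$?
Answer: $- \frac{29076496129}{160704} \approx -1.8093 \cdot 10^{5}$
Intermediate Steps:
$J = - \frac{1}{160704} \approx -6.2226 \cdot 10^{-6}$
$J - 180932 = - \frac{1}{160704} - 180932 = - \frac{29076496129}{160704}$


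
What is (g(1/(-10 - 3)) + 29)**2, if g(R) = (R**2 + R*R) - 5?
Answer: 16467364/28561 ≈ 576.57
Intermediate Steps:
g(R) = -5 + 2*R**2 (g(R) = (R**2 + R**2) - 5 = 2*R**2 - 5 = -5 + 2*R**2)
(g(1/(-10 - 3)) + 29)**2 = ((-5 + 2*(1/(-10 - 3))**2) + 29)**2 = ((-5 + 2*(1/(-13))**2) + 29)**2 = ((-5 + 2*(-1/13)**2) + 29)**2 = ((-5 + 2*(1/169)) + 29)**2 = ((-5 + 2/169) + 29)**2 = (-843/169 + 29)**2 = (4058/169)**2 = 16467364/28561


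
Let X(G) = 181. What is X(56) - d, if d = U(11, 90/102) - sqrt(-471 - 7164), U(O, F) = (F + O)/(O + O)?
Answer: 33746/187 + I*sqrt(7635) ≈ 180.46 + 87.379*I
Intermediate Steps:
U(O, F) = (F + O)/(2*O) (U(O, F) = (F + O)/((2*O)) = (F + O)*(1/(2*O)) = (F + O)/(2*O))
d = 101/187 - I*sqrt(7635) (d = (1/2)*(90/102 + 11)/11 - sqrt(-471 - 7164) = (1/2)*(1/11)*(90*(1/102) + 11) - sqrt(-7635) = (1/2)*(1/11)*(15/17 + 11) - I*sqrt(7635) = (1/2)*(1/11)*(202/17) - I*sqrt(7635) = 101/187 - I*sqrt(7635) ≈ 0.54011 - 87.379*I)
X(56) - d = 181 - (101/187 - I*sqrt(7635)) = 181 + (-101/187 + I*sqrt(7635)) = 33746/187 + I*sqrt(7635)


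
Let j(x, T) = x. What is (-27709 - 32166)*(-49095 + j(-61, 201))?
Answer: 2943215500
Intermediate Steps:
(-27709 - 32166)*(-49095 + j(-61, 201)) = (-27709 - 32166)*(-49095 - 61) = -59875*(-49156) = 2943215500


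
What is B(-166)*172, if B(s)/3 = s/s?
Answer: 516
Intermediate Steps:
B(s) = 3 (B(s) = 3*(s/s) = 3*1 = 3)
B(-166)*172 = 3*172 = 516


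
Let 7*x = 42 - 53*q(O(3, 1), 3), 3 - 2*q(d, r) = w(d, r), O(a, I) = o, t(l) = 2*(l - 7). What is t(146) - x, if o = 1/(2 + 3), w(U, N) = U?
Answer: 1413/5 ≈ 282.60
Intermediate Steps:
t(l) = -14 + 2*l (t(l) = 2*(-7 + l) = -14 + 2*l)
o = ⅕ (o = 1/5 = ⅕ ≈ 0.20000)
O(a, I) = ⅕
q(d, r) = 3/2 - d/2
x = -23/5 (x = (42 - 53*(3/2 - ½*⅕))/7 = (42 - 53*(3/2 - ⅒))/7 = (42 - 371/5)/7 = (⅐)*(-161/5) = -23/5 ≈ -4.6000)
t(146) - x = (-14 + 2*146) - 1*(-23/5) = (-14 + 292) + 23/5 = 278 + 23/5 = 1413/5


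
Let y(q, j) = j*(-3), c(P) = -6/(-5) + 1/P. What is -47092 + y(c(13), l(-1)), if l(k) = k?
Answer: -47089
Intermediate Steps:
c(P) = 6/5 + 1/P (c(P) = -6*(-⅕) + 1/P = 6/5 + 1/P)
y(q, j) = -3*j
-47092 + y(c(13), l(-1)) = -47092 - 3*(-1) = -47092 + 3 = -47089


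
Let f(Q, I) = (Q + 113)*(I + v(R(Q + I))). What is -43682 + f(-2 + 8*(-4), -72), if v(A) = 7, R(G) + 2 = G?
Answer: -48817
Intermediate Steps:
R(G) = -2 + G
f(Q, I) = (7 + I)*(113 + Q) (f(Q, I) = (Q + 113)*(I + 7) = (113 + Q)*(7 + I) = (7 + I)*(113 + Q))
-43682 + f(-2 + 8*(-4), -72) = -43682 + (791 + 7*(-2 + 8*(-4)) + 113*(-72) - 72*(-2 + 8*(-4))) = -43682 + (791 + 7*(-2 - 32) - 8136 - 72*(-2 - 32)) = -43682 + (791 + 7*(-34) - 8136 - 72*(-34)) = -43682 + (791 - 238 - 8136 + 2448) = -43682 - 5135 = -48817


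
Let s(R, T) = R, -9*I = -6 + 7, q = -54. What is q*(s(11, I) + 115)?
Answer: -6804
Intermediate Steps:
I = -⅑ (I = -(-6 + 7)/9 = -⅑*1 = -⅑ ≈ -0.11111)
q*(s(11, I) + 115) = -54*(11 + 115) = -54*126 = -6804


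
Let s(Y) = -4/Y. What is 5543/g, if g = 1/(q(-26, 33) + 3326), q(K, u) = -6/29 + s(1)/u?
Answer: 17641528724/957 ≈ 1.8434e+7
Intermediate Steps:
q(K, u) = -6/29 - 4/u (q(K, u) = -6/29 + (-4/1)/u = -6*1/29 + (-4*1)/u = -6/29 - 4/u)
g = 957/3182668 (g = 1/((-6/29 - 4/33) + 3326) = 1/(-314/957 + 3326) = 1/(3182668/957) = 957/3182668 ≈ 0.00030069)
5543/g = 5543/(957/3182668) = 5543*(3182668/957) = 17641528724/957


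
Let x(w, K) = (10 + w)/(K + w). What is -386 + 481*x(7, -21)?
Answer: -13581/14 ≈ -970.07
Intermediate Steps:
x(w, K) = (10 + w)/(K + w)
-386 + 481*x(7, -21) = -386 + 481*((10 + 7)/(-21 + 7)) = -386 + 481*(17/(-14)) = -386 + 481*(-1/14*17) = -386 + 481*(-17/14) = -386 - 8177/14 = -13581/14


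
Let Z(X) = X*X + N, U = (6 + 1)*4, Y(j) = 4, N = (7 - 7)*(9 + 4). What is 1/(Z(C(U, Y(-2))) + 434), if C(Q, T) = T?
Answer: 1/450 ≈ 0.0022222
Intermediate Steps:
N = 0 (N = 0*13 = 0)
U = 28 (U = 7*4 = 28)
Z(X) = X² (Z(X) = X*X + 0 = X² + 0 = X²)
1/(Z(C(U, Y(-2))) + 434) = 1/(4² + 434) = 1/(16 + 434) = 1/450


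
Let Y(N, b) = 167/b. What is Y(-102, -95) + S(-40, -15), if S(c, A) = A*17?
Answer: -24392/95 ≈ -256.76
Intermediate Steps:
S(c, A) = 17*A
Y(-102, -95) + S(-40, -15) = 167/(-95) + 17*(-15) = 167*(-1/95) - 255 = -167/95 - 255 = -24392/95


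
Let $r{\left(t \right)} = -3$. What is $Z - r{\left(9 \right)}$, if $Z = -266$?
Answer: $-263$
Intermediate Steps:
$Z - r{\left(9 \right)} = -266 - -3 = -266 + 3 = -263$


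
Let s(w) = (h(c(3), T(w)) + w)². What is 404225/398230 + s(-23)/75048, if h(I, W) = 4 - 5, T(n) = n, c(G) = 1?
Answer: 254713819/249053042 ≈ 1.0227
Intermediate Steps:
h(I, W) = -1
s(w) = (-1 + w)²
404225/398230 + s(-23)/75048 = 404225/398230 + (-1 - 23)²/75048 = 404225*(1/398230) + (-24)²*(1/75048) = 80845/79646 + 576*(1/75048) = 80845/79646 + 24/3127 = 254713819/249053042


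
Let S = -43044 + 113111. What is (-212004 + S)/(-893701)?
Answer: 141937/893701 ≈ 0.15882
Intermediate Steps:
S = 70067
(-212004 + S)/(-893701) = (-212004 + 70067)/(-893701) = -141937*(-1/893701) = 141937/893701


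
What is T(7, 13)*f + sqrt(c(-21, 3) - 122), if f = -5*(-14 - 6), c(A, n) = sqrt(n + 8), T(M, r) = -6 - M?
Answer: -1300 + I*sqrt(122 - sqrt(11)) ≈ -1300.0 + 10.894*I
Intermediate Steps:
c(A, n) = sqrt(8 + n)
f = 100 (f = -5*(-20) = 100)
T(7, 13)*f + sqrt(c(-21, 3) - 122) = (-6 - 1*7)*100 + sqrt(sqrt(8 + 3) - 122) = (-6 - 7)*100 + sqrt(sqrt(11) - 122) = -13*100 + sqrt(-122 + sqrt(11)) = -1300 + sqrt(-122 + sqrt(11))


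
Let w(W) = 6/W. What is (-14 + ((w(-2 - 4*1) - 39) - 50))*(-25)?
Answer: 2600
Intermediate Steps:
(-14 + ((w(-2 - 4*1) - 39) - 50))*(-25) = (-14 + ((6/(-2 - 4*1) - 39) - 50))*(-25) = (-14 + ((6/(-2 - 4) - 39) - 50))*(-25) = (-14 + ((6/(-6) - 39) - 50))*(-25) = (-14 + ((6*(-1/6) - 39) - 50))*(-25) = (-14 + ((-1 - 39) - 50))*(-25) = (-14 + (-40 - 50))*(-25) = (-14 - 90)*(-25) = -104*(-25) = 2600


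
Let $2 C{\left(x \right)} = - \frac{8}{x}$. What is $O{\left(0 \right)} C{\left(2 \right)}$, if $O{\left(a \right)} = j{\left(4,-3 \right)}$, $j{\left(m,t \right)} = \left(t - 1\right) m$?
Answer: $32$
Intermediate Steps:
$j{\left(m,t \right)} = m \left(-1 + t\right)$ ($j{\left(m,t \right)} = \left(-1 + t\right) m = m \left(-1 + t\right)$)
$C{\left(x \right)} = - \frac{4}{x}$ ($C{\left(x \right)} = \frac{\left(-8\right) \frac{1}{x}}{2} = - \frac{4}{x}$)
$O{\left(a \right)} = -16$ ($O{\left(a \right)} = 4 \left(-1 - 3\right) = 4 \left(-4\right) = -16$)
$O{\left(0 \right)} C{\left(2 \right)} = - 16 \left(- \frac{4}{2}\right) = - 16 \left(\left(-4\right) \frac{1}{2}\right) = \left(-16\right) \left(-2\right) = 32$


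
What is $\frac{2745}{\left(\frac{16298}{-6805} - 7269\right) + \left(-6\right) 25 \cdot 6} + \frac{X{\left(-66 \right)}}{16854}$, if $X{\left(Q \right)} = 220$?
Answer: $- \frac{151297344845}{468594652461} \approx -0.32287$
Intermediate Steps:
$\frac{2745}{\left(\frac{16298}{-6805} - 7269\right) + \left(-6\right) 25 \cdot 6} + \frac{X{\left(-66 \right)}}{16854} = \frac{2745}{\left(\frac{16298}{-6805} - 7269\right) + \left(-6\right) 25 \cdot 6} + \frac{220}{16854} = \frac{2745}{\left(16298 \left(- \frac{1}{6805}\right) - 7269\right) - 900} + 220 \cdot \frac{1}{16854} = \frac{2745}{\left(- \frac{16298}{6805} - 7269\right) - 900} + \frac{110}{8427} = \frac{2745}{- \frac{49481843}{6805} - 900} + \frac{110}{8427} = \frac{2745}{- \frac{55606343}{6805}} + \frac{110}{8427} = 2745 \left(- \frac{6805}{55606343}\right) + \frac{110}{8427} = - \frac{18679725}{55606343} + \frac{110}{8427} = - \frac{151297344845}{468594652461}$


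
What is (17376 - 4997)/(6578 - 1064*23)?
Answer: -12379/17894 ≈ -0.69180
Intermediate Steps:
(17376 - 4997)/(6578 - 1064*23) = 12379/(6578 - 24472) = 12379/(-17894) = 12379*(-1/17894) = -12379/17894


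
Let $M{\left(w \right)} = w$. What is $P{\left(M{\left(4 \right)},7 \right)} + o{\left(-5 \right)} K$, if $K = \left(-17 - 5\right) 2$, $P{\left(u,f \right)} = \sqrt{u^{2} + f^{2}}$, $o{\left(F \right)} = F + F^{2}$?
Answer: $-880 + \sqrt{65} \approx -871.94$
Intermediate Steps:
$P{\left(u,f \right)} = \sqrt{f^{2} + u^{2}}$
$K = -44$ ($K = \left(-22\right) 2 = -44$)
$P{\left(M{\left(4 \right)},7 \right)} + o{\left(-5 \right)} K = \sqrt{7^{2} + 4^{2}} + - 5 \left(1 - 5\right) \left(-44\right) = \sqrt{49 + 16} + \left(-5\right) \left(-4\right) \left(-44\right) = \sqrt{65} + 20 \left(-44\right) = \sqrt{65} - 880 = -880 + \sqrt{65}$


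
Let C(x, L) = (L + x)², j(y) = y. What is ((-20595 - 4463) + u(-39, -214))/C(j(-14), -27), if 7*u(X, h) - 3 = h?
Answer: -175617/11767 ≈ -14.925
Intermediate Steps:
u(X, h) = 3/7 + h/7
((-20595 - 4463) + u(-39, -214))/C(j(-14), -27) = ((-20595 - 4463) + (3/7 + (⅐)*(-214)))/((-27 - 14)²) = (-25058 + (3/7 - 214/7))/((-41)²) = (-25058 - 211/7)/1681 = -175617/7*1/1681 = -175617/11767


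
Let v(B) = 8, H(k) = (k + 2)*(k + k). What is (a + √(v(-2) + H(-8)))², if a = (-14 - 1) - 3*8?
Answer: 1625 - 156*√26 ≈ 829.55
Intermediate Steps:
a = -39 (a = -15 - 24 = -39)
H(k) = 2*k*(2 + k) (H(k) = (2 + k)*(2*k) = 2*k*(2 + k))
(a + √(v(-2) + H(-8)))² = (-39 + √(8 + 2*(-8)*(2 - 8)))² = (-39 + √(8 + 2*(-8)*(-6)))² = (-39 + √(8 + 96))² = (-39 + √104)² = (-39 + 2*√26)²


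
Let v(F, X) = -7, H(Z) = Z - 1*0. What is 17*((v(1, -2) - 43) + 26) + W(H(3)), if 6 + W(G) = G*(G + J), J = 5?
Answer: -390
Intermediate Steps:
H(Z) = Z (H(Z) = Z + 0 = Z)
W(G) = -6 + G*(5 + G) (W(G) = -6 + G*(G + 5) = -6 + G*(5 + G))
17*((v(1, -2) - 43) + 26) + W(H(3)) = 17*((-7 - 43) + 26) + (-6 + 3**2 + 5*3) = 17*(-50 + 26) + (-6 + 9 + 15) = 17*(-24) + 18 = -408 + 18 = -390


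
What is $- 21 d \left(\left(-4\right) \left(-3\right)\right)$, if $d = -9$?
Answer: $2268$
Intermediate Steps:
$- 21 d \left(\left(-4\right) \left(-3\right)\right) = \left(-21\right) \left(-9\right) \left(\left(-4\right) \left(-3\right)\right) = 189 \cdot 12 = 2268$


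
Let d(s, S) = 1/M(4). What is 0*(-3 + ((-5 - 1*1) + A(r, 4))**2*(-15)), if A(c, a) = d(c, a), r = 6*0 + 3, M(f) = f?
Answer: 0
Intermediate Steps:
r = 3 (r = 0 + 3 = 3)
d(s, S) = 1/4
A(c, a) = 1/4
0*(-3 + ((-5 - 1*1) + A(r, 4))**2*(-15)) = 0*(-3 + ((-5 - 1*1) + 1/4)**2*(-15)) = 0*(-3 + ((-5 - 1) + 1/4)**2*(-15)) = 0*(-3 + (-6 + 1/4)**2*(-15)) = 0*(-3 + (-23/4)**2*(-15)) = 0*(-3 + (529/16)*(-15)) = 0*(-3 - 7935/16) = 0*(-7983/16) = 0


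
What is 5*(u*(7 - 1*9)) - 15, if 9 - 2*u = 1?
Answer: -55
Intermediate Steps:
u = 4 (u = 9/2 - ½*1 = 9/2 - ½ = 4)
5*(u*(7 - 1*9)) - 15 = 5*(4*(7 - 1*9)) - 15 = 5*(4*(7 - 9)) - 15 = 5*(4*(-2)) - 15 = 5*(-8) - 15 = -40 - 15 = -55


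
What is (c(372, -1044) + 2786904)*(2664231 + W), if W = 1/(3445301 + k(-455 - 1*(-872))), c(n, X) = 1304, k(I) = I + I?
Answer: 25599373266091582688/3446135 ≈ 7.4284e+12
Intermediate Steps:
k(I) = 2*I
W = 1/3446135 (W = 1/(3445301 + 2*(-455 - 1*(-872))) = 1/(3445301 + 2*(-455 + 872)) = 1/(3445301 + 2*417) = 1/(3445301 + 834) = 1/3446135 ≈ 2.9018e-7)
(c(372, -1044) + 2786904)*(2664231 + W) = (1304 + 2786904)*(2664231 + 1/3446135) = 2788208*(9181299697186/3446135) = 25599373266091582688/3446135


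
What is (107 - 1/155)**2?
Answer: 275029056/24025 ≈ 11448.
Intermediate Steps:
(107 - 1/155)**2 = (16584/155)**2 = 275029056/24025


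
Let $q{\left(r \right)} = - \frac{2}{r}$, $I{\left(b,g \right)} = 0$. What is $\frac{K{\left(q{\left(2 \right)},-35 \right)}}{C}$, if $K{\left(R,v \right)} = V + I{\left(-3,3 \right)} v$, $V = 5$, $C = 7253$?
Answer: $\frac{5}{7253} \approx 0.00068937$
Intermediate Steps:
$K{\left(R,v \right)} = 5$ ($K{\left(R,v \right)} = 5 + 0 v = 5 + 0 = 5$)
$\frac{K{\left(q{\left(2 \right)},-35 \right)}}{C} = \frac{5}{7253}$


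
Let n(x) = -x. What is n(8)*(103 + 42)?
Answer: -1160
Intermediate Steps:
n(8)*(103 + 42) = (-1*8)*(103 + 42) = -8*145 = -1160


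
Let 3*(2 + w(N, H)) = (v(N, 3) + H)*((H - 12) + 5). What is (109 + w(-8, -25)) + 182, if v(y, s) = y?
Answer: 641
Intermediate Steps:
w(N, H) = -2 + (-7 + H)*(H + N)/3 (w(N, H) = -2 + ((N + H)*((H - 12) + 5))/3 = -2 + ((H + N)*((-12 + H) + 5))/3 = -2 + ((H + N)*(-7 + H))/3 = -2 + ((-7 + H)*(H + N))/3 = -2 + (-7 + H)*(H + N)/3)
(109 + w(-8, -25)) + 182 = (109 + (-2 - 7/3*(-25) - 7/3*(-8) + (1/3)*(-25)**2 + (1/3)*(-25)*(-8))) + 182 = (109 + (-2 + 175/3 + 56/3 + (1/3)*625 + 200/3)) + 182 = (109 + (-2 + 175/3 + 56/3 + 625/3 + 200/3)) + 182 = (109 + 350) + 182 = 459 + 182 = 641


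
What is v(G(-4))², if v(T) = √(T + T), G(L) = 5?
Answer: 10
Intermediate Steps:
v(T) = √2*√T (v(T) = √(2*T) = √2*√T)
v(G(-4))² = (√2*√5)² = (√10)² = 10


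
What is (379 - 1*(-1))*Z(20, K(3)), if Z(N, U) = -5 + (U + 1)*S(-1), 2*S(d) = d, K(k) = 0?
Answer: -2090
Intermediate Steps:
S(d) = d/2
Z(N, U) = -11/2 - U/2 (Z(N, U) = -5 + (U + 1)*((1/2)*(-1)) = -5 + (1 + U)*(-1/2) = -5 + (-1/2 - U/2) = -11/2 - U/2)
(379 - 1*(-1))*Z(20, K(3)) = (379 - 1*(-1))*(-11/2 - 1/2*0) = (379 + 1)*(-11/2 + 0) = 380*(-11/2) = -2090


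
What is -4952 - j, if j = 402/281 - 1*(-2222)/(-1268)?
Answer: -882161285/178154 ≈ -4951.7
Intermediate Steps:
j = -57323/178154 (j = 402*(1/281) + 2222*(-1/1268) = 402/281 - 1111/634 = -57323/178154 ≈ -0.32176)
-4952 - j = -4952 - 1*(-57323/178154) = -4952 + 57323/178154 = -882161285/178154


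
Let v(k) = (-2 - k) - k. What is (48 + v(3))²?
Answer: 1600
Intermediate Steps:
v(k) = -2 - 2*k
(48 + v(3))² = (48 + (-2 - 2*3))² = (48 + (-2 - 6))² = (48 - 8)² = 40² = 1600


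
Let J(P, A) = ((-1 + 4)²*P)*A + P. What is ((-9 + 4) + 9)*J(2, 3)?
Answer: 224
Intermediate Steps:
J(P, A) = P + 9*A*P (J(P, A) = (3²*P)*A + P = (9*P)*A + P = 9*A*P + P = P + 9*A*P)
((-9 + 4) + 9)*J(2, 3) = ((-9 + 4) + 9)*(2*(1 + 9*3)) = (-5 + 9)*(2*(1 + 27)) = 4*(2*28) = 4*56 = 224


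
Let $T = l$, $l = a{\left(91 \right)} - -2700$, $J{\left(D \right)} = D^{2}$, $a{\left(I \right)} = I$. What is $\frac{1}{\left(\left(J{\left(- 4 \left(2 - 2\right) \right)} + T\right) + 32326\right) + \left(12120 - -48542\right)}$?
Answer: $\frac{1}{95779} \approx 1.0441 \cdot 10^{-5}$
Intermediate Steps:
$l = 2791$ ($l = 91 - -2700 = 91 + 2700 = 2791$)
$T = 2791$
$\frac{1}{\left(\left(J{\left(- 4 \left(2 - 2\right) \right)} + T\right) + 32326\right) + \left(12120 - -48542\right)} = \frac{1}{\left(\left(\left(- 4 \left(2 - 2\right)\right)^{2} + 2791\right) + 32326\right) + \left(12120 - -48542\right)} = \frac{1}{\left(\left(\left(\left(-4\right) 0\right)^{2} + 2791\right) + 32326\right) + \left(12120 + 48542\right)} = \frac{1}{\left(\left(0^{2} + 2791\right) + 32326\right) + 60662} = \frac{1}{\left(\left(0 + 2791\right) + 32326\right) + 60662} = \frac{1}{\left(2791 + 32326\right) + 60662} = \frac{1}{35117 + 60662} = \frac{1}{95779}$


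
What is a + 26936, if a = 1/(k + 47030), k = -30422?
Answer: 447353089/16608 ≈ 26936.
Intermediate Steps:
a = 1/16608 (a = 1/(-30422 + 47030) = 1/16608 ≈ 6.0212e-5)
a + 26936 = 1/16608 + 26936 = 447353089/16608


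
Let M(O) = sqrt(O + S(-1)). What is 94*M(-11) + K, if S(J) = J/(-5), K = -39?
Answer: -39 + 282*I*sqrt(30)/5 ≈ -39.0 + 308.92*I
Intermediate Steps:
S(J) = -J/5 (S(J) = J*(-1/5) = -J/5)
M(O) = sqrt(1/5 + O) (M(O) = sqrt(O - 1/5*(-1)) = sqrt(O + 1/5) = sqrt(1/5 + O))
94*M(-11) + K = 94*(sqrt(5 + 25*(-11))/5) - 39 = 94*(sqrt(5 - 275)/5) - 39 = 94*(sqrt(-270)/5) - 39 = 94*((3*I*sqrt(30))/5) - 39 = 94*(3*I*sqrt(30)/5) - 39 = 282*I*sqrt(30)/5 - 39 = -39 + 282*I*sqrt(30)/5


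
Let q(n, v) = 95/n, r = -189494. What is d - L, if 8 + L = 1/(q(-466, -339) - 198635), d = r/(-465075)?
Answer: 72386835458284/8609840925075 ≈ 8.4075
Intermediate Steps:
d = 189494/465075 (d = -189494/(-465075) = -189494*(-1/465075) = 189494/465075 ≈ 0.40745)
L = -740512506/92564005 (L = -8 + 1/(95/(-466) - 198635) = -8 + 1/(95*(-1/466) - 198635) = -8 + 1/(-95/466 - 198635) = -8 + 1/(-92564005/466) = -8 - 466/92564005 = -740512506/92564005 ≈ -8.0000)
d - L = 189494/465075 - 1*(-740512506/92564005) = 189494/465075 + 740512506/92564005 = 72386835458284/8609840925075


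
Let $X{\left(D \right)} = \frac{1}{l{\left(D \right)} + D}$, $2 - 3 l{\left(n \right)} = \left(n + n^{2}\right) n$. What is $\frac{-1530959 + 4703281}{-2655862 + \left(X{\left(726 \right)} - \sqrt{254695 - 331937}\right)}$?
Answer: $- \frac{1237066741645189883482161253328}{1035669956132330890549136967017} + \frac{465787281735717532293248 i \sqrt{77242}}{1035669956132330890549136967017} \approx -1.1945 + 0.000125 i$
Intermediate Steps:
$l{\left(n \right)} = \frac{2}{3} - \frac{n \left(n + n^{2}\right)}{3}$ ($l{\left(n \right)} = \frac{2}{3} - \frac{\left(n + n^{2}\right) n}{3} = \frac{2}{3} - \frac{n \left(n + n^{2}\right)}{3}$)
$X{\left(D \right)} = \frac{1}{\frac{2}{3} + D - \frac{D^{2}}{3} - \frac{D^{3}}{3}}$ ($X{\left(D \right)} = \frac{1}{\left(\frac{2}{3} - \frac{D^{2}}{3} - \frac{D^{3}}{3}\right) + D} = \frac{1}{\frac{2}{3} + D - \frac{D^{2}}{3} - \frac{D^{3}}{3}}$)
$\frac{-1530959 + 4703281}{-2655862 + \left(X{\left(726 \right)} - \sqrt{254695 - 331937}\right)} = \frac{-1530959 + 4703281}{-2655862 - \left(\sqrt{254695 - 331937} + \frac{3}{-2 + 726^{2} + 726^{3} - 2178}\right)} = \frac{3172322}{-2655862 - \left(\sqrt{-77242} + \frac{3}{-2 + 527076 + 382657176 - 2178}\right)} = \frac{3172322}{-2655862 - \left(\frac{3}{383182072} + i \sqrt{77242}\right)} = \frac{3172322}{- \frac{1017678704106067}{383182072} - i \sqrt{77242}}$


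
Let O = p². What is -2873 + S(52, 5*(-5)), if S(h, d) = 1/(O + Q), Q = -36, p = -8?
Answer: -80443/28 ≈ -2873.0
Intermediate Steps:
O = 64 (O = (-8)² = 64)
S(h, d) = 1/28 (S(h, d) = 1/(64 - 36) = 1/28)
-2873 + S(52, 5*(-5)) = -2873 + 1/28 = -80443/28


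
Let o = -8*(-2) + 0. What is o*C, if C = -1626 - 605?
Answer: -35696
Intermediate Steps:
C = -2231
o = 16 (o = 16 + 0 = 16)
o*C = 16*(-2231) = -35696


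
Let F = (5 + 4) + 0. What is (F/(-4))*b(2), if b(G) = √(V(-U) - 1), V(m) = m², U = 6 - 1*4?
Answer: -9*√3/4 ≈ -3.8971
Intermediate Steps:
U = 2 (U = 6 - 4 = 2)
F = 9 (F = 9 + 0 = 9)
b(G) = √3 (b(G) = √((-1*2)² - 1) = √((-2)² - 1) = √(4 - 1) = √3)
(F/(-4))*b(2) = (9/(-4))*√3 = (-¼*9)*√3 = -9*√3/4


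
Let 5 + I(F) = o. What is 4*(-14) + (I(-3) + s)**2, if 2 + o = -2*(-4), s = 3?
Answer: -40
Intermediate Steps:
o = 6 (o = -2 - 2*(-4) = -2 + 8 = 6)
I(F) = 1 (I(F) = -5 + 6 = 1)
4*(-14) + (I(-3) + s)**2 = 4*(-14) + (1 + 3)**2 = -56 + 4**2 = -56 + 16 = -40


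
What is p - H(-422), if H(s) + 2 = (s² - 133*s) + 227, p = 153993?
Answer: -80442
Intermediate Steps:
H(s) = 225 + s² - 133*s (H(s) = -2 + ((s² - 133*s) + 227) = -2 + (227 + s² - 133*s) = 225 + s² - 133*s)
p - H(-422) = 153993 - (225 + (-422)² - 133*(-422)) = 153993 - (225 + 178084 + 56126) = 153993 - 1*234435 = 153993 - 234435 = -80442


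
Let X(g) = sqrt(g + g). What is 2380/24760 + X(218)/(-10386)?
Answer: 119/1238 - sqrt(109)/5193 ≈ 0.094112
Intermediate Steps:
X(g) = sqrt(2)*sqrt(g) (X(g) = sqrt(2*g) = sqrt(2)*sqrt(g))
2380/24760 + X(218)/(-10386) = 2380/24760 + (sqrt(2)*sqrt(218))/(-10386) = 2380*(1/24760) + (2*sqrt(109))*(-1/10386) = 119/1238 - sqrt(109)/5193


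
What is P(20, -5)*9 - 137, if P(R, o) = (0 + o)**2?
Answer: 88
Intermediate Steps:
P(R, o) = o**2
P(20, -5)*9 - 137 = (-5)**2*9 - 137 = 25*9 - 137 = 225 - 137 = 88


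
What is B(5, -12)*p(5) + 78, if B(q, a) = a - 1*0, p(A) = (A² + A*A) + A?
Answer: -582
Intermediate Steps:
p(A) = A + 2*A² (p(A) = (A² + A²) + A = 2*A² + A = A + 2*A²)
B(q, a) = a (B(q, a) = a + 0 = a)
B(5, -12)*p(5) + 78 = -60*(1 + 2*5) + 78 = -60*(1 + 10) + 78 = -60*11 + 78 = -12*55 + 78 = -660 + 78 = -582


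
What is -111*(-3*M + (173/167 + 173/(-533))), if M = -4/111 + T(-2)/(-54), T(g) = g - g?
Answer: -8096430/89011 ≈ -90.960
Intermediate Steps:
T(g) = 0
M = -4/111 (M = -4/111 + 0/(-54) = -4*1/111 + 0*(-1/54) = -4/111 + 0 = -4/111 ≈ -0.036036)
-111*(-3*M + (173/167 + 173/(-533))) = -111*(-3*(-4/111) + (173/167 + 173/(-533))) = -111*(4/37 + (173*(1/167) + 173*(-1/533))) = -111*(4/37 + (173/167 - 173/533)) = -111*(4/37 + 63318/89011) = -111*2698810/3293407 = -8096430/89011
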